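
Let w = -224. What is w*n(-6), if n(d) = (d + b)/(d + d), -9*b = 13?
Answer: -3752/27 ≈ -138.96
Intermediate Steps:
b = -13/9 (b = -⅑*13 = -13/9 ≈ -1.4444)
n(d) = (-13/9 + d)/(2*d) (n(d) = (d - 13/9)/(d + d) = (-13/9 + d)/((2*d)) = (-13/9 + d)*(1/(2*d)) = (-13/9 + d)/(2*d))
w*n(-6) = -112*(-13 + 9*(-6))/(9*(-6)) = -112*(-1)*(-13 - 54)/(9*6) = -112*(-1)*(-67)/(9*6) = -224*67/108 = -3752/27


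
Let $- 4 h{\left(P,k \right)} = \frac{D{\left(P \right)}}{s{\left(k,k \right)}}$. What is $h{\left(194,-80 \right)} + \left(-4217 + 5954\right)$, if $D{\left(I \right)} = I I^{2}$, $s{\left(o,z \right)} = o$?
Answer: $\frac{982153}{40} \approx 24554.0$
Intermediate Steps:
$D{\left(I \right)} = I^{3}$
$h{\left(P,k \right)} = - \frac{P^{3}}{4 k}$ ($h{\left(P,k \right)} = - \frac{P^{3} \frac{1}{k}}{4} = - \frac{P^{3}}{4 k}$)
$h{\left(194,-80 \right)} + \left(-4217 + 5954\right) = - \frac{194^{3}}{4 \left(-80\right)} + \left(-4217 + 5954\right) = \left(- \frac{1}{4}\right) 7301384 \left(- \frac{1}{80}\right) + 1737 = \frac{912673}{40} + 1737 = \frac{982153}{40}$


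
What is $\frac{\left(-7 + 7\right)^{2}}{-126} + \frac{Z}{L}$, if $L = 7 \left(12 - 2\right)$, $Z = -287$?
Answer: $- \frac{41}{10} \approx -4.1$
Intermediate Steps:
$L = 70$ ($L = 7 \cdot 10 = 70$)
$\frac{\left(-7 + 7\right)^{2}}{-126} + \frac{Z}{L} = \frac{\left(-7 + 7\right)^{2}}{-126} - \frac{287}{70} = 0^{2} \left(- \frac{1}{126}\right) - \frac{41}{10} = 0 \left(- \frac{1}{126}\right) - \frac{41}{10} = 0 - \frac{41}{10} = - \frac{41}{10}$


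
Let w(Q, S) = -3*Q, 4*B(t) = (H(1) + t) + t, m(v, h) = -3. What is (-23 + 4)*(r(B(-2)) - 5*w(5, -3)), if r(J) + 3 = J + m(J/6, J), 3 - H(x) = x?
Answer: -2603/2 ≈ -1301.5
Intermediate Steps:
H(x) = 3 - x
B(t) = 1/2 + t/2 (B(t) = (((3 - 1*1) + t) + t)/4 = (((3 - 1) + t) + t)/4 = ((2 + t) + t)/4 = (2 + 2*t)/4 = 1/2 + t/2)
r(J) = -6 + J (r(J) = -3 + (J - 3) = -3 + (-3 + J) = -6 + J)
(-23 + 4)*(r(B(-2)) - 5*w(5, -3)) = (-23 + 4)*((-6 + (1/2 + (1/2)*(-2))) - (-15)*5) = -19*((-6 + (1/2 - 1)) - 5*(-15)) = -19*((-6 - 1/2) + 75) = -19*(-13/2 + 75) = -19*137/2 = -2603/2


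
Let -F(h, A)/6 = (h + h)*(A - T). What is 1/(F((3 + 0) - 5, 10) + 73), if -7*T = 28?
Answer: 1/409 ≈ 0.0024450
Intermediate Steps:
T = -4 (T = -1/7*28 = -4)
F(h, A) = -12*h*(4 + A) (F(h, A) = -6*(h + h)*(A - 1*(-4)) = -6*2*h*(A + 4) = -6*2*h*(4 + A) = -12*h*(4 + A))
1/(F((3 + 0) - 5, 10) + 73) = 1/(-12*((3 + 0) - 5)*(4 + 10) + 73) = 1/(-12*(3 - 5)*14 + 73) = 1/(-12*(-2)*14 + 73) = 1/(336 + 73) = 1/409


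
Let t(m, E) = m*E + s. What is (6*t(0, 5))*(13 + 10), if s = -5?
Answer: -690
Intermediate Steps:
t(m, E) = -5 + E*m (t(m, E) = m*E - 5 = E*m - 5 = -5 + E*m)
(6*t(0, 5))*(13 + 10) = (6*(-5 + 5*0))*(13 + 10) = (6*(-5 + 0))*23 = (6*(-5))*23 = -30*23 = -690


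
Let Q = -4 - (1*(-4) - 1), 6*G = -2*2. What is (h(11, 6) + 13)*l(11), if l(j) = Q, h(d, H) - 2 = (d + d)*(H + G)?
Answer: 397/3 ≈ 132.33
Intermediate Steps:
G = -⅔ (G = (-2*2)/6 = (⅙)*(-4) = -⅔ ≈ -0.66667)
Q = 1 (Q = -4 - (-4 - 1) = -4 - 1*(-5) = -4 + 5 = 1)
h(d, H) = 2 + 2*d*(-⅔ + H) (h(d, H) = 2 + (d + d)*(H - ⅔) = 2 + (2*d)*(-⅔ + H) = 2 + 2*d*(-⅔ + H))
l(j) = 1
(h(11, 6) + 13)*l(11) = ((2 - 4/3*11 + 2*6*11) + 13)*1 = ((2 - 44/3 + 132) + 13)*1 = (358/3 + 13)*1 = (397/3)*1 = 397/3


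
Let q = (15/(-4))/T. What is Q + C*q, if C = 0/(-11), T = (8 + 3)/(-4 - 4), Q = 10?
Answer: 10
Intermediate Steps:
T = -11/8 (T = 11/(-8) = 11*(-⅛) = -11/8 ≈ -1.3750)
C = 0 (C = 0*(-1/11) = 0)
q = 30/11 (q = (15/(-4))/(-11/8) = (15*(-¼))*(-8/11) = -15/4*(-8/11) = 30/11 ≈ 2.7273)
Q + C*q = 10 + 0*(30/11) = 10 + 0 = 10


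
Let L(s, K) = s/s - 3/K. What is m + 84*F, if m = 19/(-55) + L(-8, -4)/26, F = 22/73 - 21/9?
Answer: -71387343/417560 ≈ -170.96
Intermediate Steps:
L(s, K) = 1 - 3/K
F = -445/219 (F = 22*(1/73) - 21*⅑ = 22/73 - 7/3 = -445/219 ≈ -2.0320)
m = -1591/5720 (m = 19/(-55) + ((-3 - 4)/(-4))/26 = 19*(-1/55) - ¼*(-7)*(1/26) = -19/55 + (7/4)*(1/26) = -19/55 + 7/104 = -1591/5720 ≈ -0.27815)
m + 84*F = -1591/5720 + 84*(-445/219) = -1591/5720 - 12460/73 = -71387343/417560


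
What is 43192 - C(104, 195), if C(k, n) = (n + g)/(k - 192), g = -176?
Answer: 3800915/88 ≈ 43192.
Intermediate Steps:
C(k, n) = (-176 + n)/(-192 + k) (C(k, n) = (n - 176)/(k - 192) = (-176 + n)/(-192 + k))
43192 - C(104, 195) = 43192 - (-176 + 195)/(-192 + 104) = 43192 - 19/(-88) = 43192 - (-1)*19/88 = 43192 - 1*(-19/88) = 43192 + 19/88 = 3800915/88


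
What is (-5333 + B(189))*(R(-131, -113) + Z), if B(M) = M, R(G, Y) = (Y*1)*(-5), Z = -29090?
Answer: 146732600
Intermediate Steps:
R(G, Y) = -5*Y (R(G, Y) = Y*(-5) = -5*Y)
(-5333 + B(189))*(R(-131, -113) + Z) = (-5333 + 189)*(-5*(-113) - 29090) = -5144*(565 - 29090) = -5144*(-28525) = 146732600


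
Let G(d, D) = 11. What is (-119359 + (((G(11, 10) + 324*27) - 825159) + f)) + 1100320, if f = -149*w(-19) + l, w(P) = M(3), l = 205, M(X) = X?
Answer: 164319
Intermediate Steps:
w(P) = 3
f = -242 (f = -149*3 + 205 = -447 + 205 = -242)
(-119359 + (((G(11, 10) + 324*27) - 825159) + f)) + 1100320 = (-119359 + (((11 + 324*27) - 825159) - 242)) + 1100320 = (-119359 + (((11 + 8748) - 825159) - 242)) + 1100320 = (-119359 + ((8759 - 825159) - 242)) + 1100320 = (-119359 + (-816400 - 242)) + 1100320 = (-119359 - 816642) + 1100320 = -936001 + 1100320 = 164319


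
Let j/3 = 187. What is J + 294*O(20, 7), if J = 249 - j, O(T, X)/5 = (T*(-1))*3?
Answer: -88512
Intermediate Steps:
j = 561 (j = 3*187 = 561)
O(T, X) = -15*T (O(T, X) = 5*((T*(-1))*3) = 5*(-T*3) = 5*(-3*T) = -15*T)
J = -312 (J = 249 - 1*561 = 249 - 561 = -312)
J + 294*O(20, 7) = -312 + 294*(-15*20) = -312 + 294*(-300) = -312 - 88200 = -88512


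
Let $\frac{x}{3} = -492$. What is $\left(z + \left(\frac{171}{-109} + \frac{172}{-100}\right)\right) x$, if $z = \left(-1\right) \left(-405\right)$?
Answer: $- \frac{1615722588}{2725} \approx -5.9293 \cdot 10^{5}$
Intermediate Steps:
$x = -1476$ ($x = 3 \left(-492\right) = -1476$)
$z = 405$
$\left(z + \left(\frac{171}{-109} + \frac{172}{-100}\right)\right) x = \left(405 + \left(\frac{171}{-109} + \frac{172}{-100}\right)\right) \left(-1476\right) = \left(405 + \left(171 \left(- \frac{1}{109}\right) + 172 \left(- \frac{1}{100}\right)\right)\right) \left(-1476\right) = \left(405 - \frac{8962}{2725}\right) \left(-1476\right) = \frac{1094663}{2725} \left(-1476\right) = - \frac{1615722588}{2725}$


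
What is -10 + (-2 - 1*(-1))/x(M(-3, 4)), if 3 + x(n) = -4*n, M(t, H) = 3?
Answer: -149/15 ≈ -9.9333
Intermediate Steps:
x(n) = -3 - 4*n
-10 + (-2 - 1*(-1))/x(M(-3, 4)) = -10 + (-2 - 1*(-1))/(-3 - 4*3) = -10 + (-2 + 1)/(-3 - 12) = -10 - 1/(-15) = -10 - 1/15*(-1) = -10 + 1/15 = -149/15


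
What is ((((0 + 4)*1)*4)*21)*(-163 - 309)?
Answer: -158592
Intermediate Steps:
((((0 + 4)*1)*4)*21)*(-163 - 309) = (((4*1)*4)*21)*(-472) = ((4*4)*21)*(-472) = (16*21)*(-472) = 336*(-472) = -158592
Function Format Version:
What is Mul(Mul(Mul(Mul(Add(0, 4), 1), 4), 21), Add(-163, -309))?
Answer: -158592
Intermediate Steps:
Mul(Mul(Mul(Mul(Add(0, 4), 1), 4), 21), Add(-163, -309)) = Mul(Mul(Mul(Mul(4, 1), 4), 21), -472) = Mul(Mul(Mul(4, 4), 21), -472) = Mul(Mul(16, 21), -472) = Mul(336, -472) = -158592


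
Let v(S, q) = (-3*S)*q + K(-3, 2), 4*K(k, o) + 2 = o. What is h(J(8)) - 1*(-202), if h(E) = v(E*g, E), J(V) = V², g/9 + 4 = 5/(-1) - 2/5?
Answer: 5198834/5 ≈ 1.0398e+6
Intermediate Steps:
K(k, o) = -½ + o/4
g = -423/5 (g = -36 + 9*(5/(-1) - 2/5) = -36 + 9*(5*(-1) - 2*⅕) = -36 + 9*(-5 - ⅖) = -36 + 9*(-27/5) = -36 - 243/5 = -423/5 ≈ -84.600)
v(S, q) = -3*S*q (v(S, q) = (-3*S)*q + (-½ + (¼)*2) = -3*S*q + (-½ + ½) = -3*S*q + 0 = -3*S*q)
h(E) = 1269*E²/5 (h(E) = -3*E*(-423/5)*E = -3*(-423*E/5)*E = 1269*E²/5)
h(J(8)) - 1*(-202) = 1269*(8²)²/5 - 1*(-202) = (1269/5)*64² + 202 = (1269/5)*4096 + 202 = 5197824/5 + 202 = 5198834/5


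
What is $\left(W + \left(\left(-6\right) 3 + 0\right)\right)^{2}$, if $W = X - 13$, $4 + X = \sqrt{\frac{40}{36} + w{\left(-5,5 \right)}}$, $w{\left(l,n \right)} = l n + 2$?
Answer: $\frac{\left(105 - i \sqrt{197}\right)^{2}}{9} \approx 1203.1 - 327.5 i$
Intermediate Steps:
$w{\left(l,n \right)} = 2 + l n$
$X = -4 + \frac{i \sqrt{197}}{3}$ ($X = -4 + \sqrt{\frac{40}{36} + \left(2 - 25\right)} = -4 + \sqrt{40 \cdot \frac{1}{36} + \left(2 - 25\right)} = -4 + \sqrt{\frac{10}{9} - 23} = -4 + \sqrt{- \frac{197}{9}} = -4 + \frac{i \sqrt{197}}{3} \approx -4.0 + 4.6786 i$)
$W = -17 + \frac{i \sqrt{197}}{3}$ ($W = \left(-4 + \frac{i \sqrt{197}}{3}\right) - 13 = -17 + \frac{i \sqrt{197}}{3} \approx -17.0 + 4.6786 i$)
$\left(W + \left(\left(-6\right) 3 + 0\right)\right)^{2} = \left(\left(-17 + \frac{i \sqrt{197}}{3}\right) + \left(\left(-6\right) 3 + 0\right)\right)^{2} = \left(\left(-17 + \frac{i \sqrt{197}}{3}\right) + \left(-18 + 0\right)\right)^{2} = \left(\left(-17 + \frac{i \sqrt{197}}{3}\right) - 18\right)^{2} = \left(-35 + \frac{i \sqrt{197}}{3}\right)^{2}$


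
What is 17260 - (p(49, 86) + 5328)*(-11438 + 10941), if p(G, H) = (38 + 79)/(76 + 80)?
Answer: 10662595/4 ≈ 2.6656e+6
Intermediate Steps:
p(G, H) = ¾ (p(G, H) = 117/156 = 117*(1/156) = ¾)
17260 - (p(49, 86) + 5328)*(-11438 + 10941) = 17260 - (¾ + 5328)*(-11438 + 10941) = 17260 - 21315*(-497)/4 = 17260 - 1*(-10593555/4) = 17260 + 10593555/4 = 10662595/4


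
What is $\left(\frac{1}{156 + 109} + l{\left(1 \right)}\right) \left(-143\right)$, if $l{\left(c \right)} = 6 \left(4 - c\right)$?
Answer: $- \frac{682253}{265} \approx -2574.5$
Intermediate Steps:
$l{\left(c \right)} = 24 - 6 c$
$\left(\frac{1}{156 + 109} + l{\left(1 \right)}\right) \left(-143\right) = \left(\frac{1}{156 + 109} + \left(24 - 6\right)\right) \left(-143\right) = \left(\frac{1}{265} + \left(24 - 6\right)\right) \left(-143\right) = \left(\frac{1}{265} + 18\right) \left(-143\right) = \frac{4771}{265} \left(-143\right) = - \frac{682253}{265}$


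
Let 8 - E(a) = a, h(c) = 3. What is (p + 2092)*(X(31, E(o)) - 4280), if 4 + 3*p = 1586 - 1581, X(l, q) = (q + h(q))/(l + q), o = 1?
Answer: -170138085/19 ≈ -8.9546e+6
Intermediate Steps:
E(a) = 8 - a
X(l, q) = (3 + q)/(l + q) (X(l, q) = (q + 3)/(l + q) = (3 + q)/(l + q))
p = ⅓ (p = -4/3 + (1586 - 1581)/3 = -4/3 + (⅓)*5 = -4/3 + 5/3 = ⅓ ≈ 0.33333)
(p + 2092)*(X(31, E(o)) - 4280) = (⅓ + 2092)*((3 + (8 - 1*1))/(31 + (8 - 1*1)) - 4280) = 6277*((3 + (8 - 1))/(31 + (8 - 1)) - 4280)/3 = 6277*((3 + 7)/(31 + 7) - 4280)/3 = 6277*(10/38 - 4280)/3 = 6277*((1/38)*10 - 4280)/3 = 6277*(5/19 - 4280)/3 = (6277/3)*(-81315/19) = -170138085/19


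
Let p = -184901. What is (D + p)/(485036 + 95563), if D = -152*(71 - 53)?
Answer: -187637/580599 ≈ -0.32318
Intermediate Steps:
D = -2736 (D = -152*18 = -2736)
(D + p)/(485036 + 95563) = (-2736 - 184901)/(485036 + 95563) = -187637/580599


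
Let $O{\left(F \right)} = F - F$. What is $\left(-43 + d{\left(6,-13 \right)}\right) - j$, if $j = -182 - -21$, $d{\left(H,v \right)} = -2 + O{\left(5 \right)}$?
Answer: $116$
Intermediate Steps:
$O{\left(F \right)} = 0$
$d{\left(H,v \right)} = -2$ ($d{\left(H,v \right)} = -2 + 0 = -2$)
$j = -161$ ($j = -182 + 21 = -161$)
$\left(-43 + d{\left(6,-13 \right)}\right) - j = \left(-43 - 2\right) - -161 = -45 + 161 = 116$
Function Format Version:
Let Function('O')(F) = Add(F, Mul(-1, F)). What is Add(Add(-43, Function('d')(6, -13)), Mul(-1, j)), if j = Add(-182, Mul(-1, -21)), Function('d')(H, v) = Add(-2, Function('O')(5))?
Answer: 116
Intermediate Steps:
Function('O')(F) = 0
Function('d')(H, v) = -2 (Function('d')(H, v) = Add(-2, 0) = -2)
j = -161 (j = Add(-182, 21) = -161)
Add(Add(-43, Function('d')(6, -13)), Mul(-1, j)) = Add(Add(-43, -2), Mul(-1, -161)) = Add(-45, 161) = 116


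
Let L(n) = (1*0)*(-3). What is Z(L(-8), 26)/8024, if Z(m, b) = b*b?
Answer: 169/2006 ≈ 0.084247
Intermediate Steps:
L(n) = 0 (L(n) = 0*(-3) = 0)
Z(m, b) = b²
Z(L(-8), 26)/8024 = 26²/8024 = 676*(1/8024) = 169/2006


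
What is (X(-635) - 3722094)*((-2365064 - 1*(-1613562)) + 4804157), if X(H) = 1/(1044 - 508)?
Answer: -8085218488676865/536 ≈ -1.5084e+13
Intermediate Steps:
X(H) = 1/536
(X(-635) - 3722094)*((-2365064 - 1*(-1613562)) + 4804157) = (1/536 - 3722094)*((-2365064 - 1*(-1613562)) + 4804157) = -1995042383*((-2365064 + 1613562) + 4804157)/536 = -1995042383*(-751502 + 4804157)/536 = -1995042383/536*4052655 = -8085218488676865/536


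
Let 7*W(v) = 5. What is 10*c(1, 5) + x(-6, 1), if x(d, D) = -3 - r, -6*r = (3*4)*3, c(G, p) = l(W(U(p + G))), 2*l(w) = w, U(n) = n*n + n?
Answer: 46/7 ≈ 6.5714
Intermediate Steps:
U(n) = n + n**2 (U(n) = n**2 + n = n + n**2)
W(v) = 5/7 (W(v) = (1/7)*5 = 5/7)
l(w) = w/2
c(G, p) = 5/14 (c(G, p) = (1/2)*(5/7) = 5/14)
r = -6 (r = -3*4*3/6 = -2*3 = -1/6*36 = -6)
x(d, D) = 3 (x(d, D) = -3 - 1*(-6) = -3 + 6 = 3)
10*c(1, 5) + x(-6, 1) = 10*(5/14) + 3 = 25/7 + 3 = 46/7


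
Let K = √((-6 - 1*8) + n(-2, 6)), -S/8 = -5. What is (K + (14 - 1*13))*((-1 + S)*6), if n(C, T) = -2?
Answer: 234 + 936*I ≈ 234.0 + 936.0*I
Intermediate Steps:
S = 40 (S = -8*(-5) = 40)
K = 4*I (K = √((-6 - 1*8) - 2) = √((-6 - 8) - 2) = √(-14 - 2) = √(-16) = 4*I ≈ 4.0*I)
(K + (14 - 1*13))*((-1 + S)*6) = (4*I + (14 - 1*13))*((-1 + 40)*6) = (4*I + (14 - 13))*(39*6) = (4*I + 1)*234 = (1 + 4*I)*234 = 234 + 936*I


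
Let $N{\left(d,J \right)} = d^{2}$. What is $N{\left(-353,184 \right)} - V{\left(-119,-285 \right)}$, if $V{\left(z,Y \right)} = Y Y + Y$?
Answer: $43669$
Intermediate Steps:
$V{\left(z,Y \right)} = Y + Y^{2}$ ($V{\left(z,Y \right)} = Y^{2} + Y = Y + Y^{2}$)
$N{\left(-353,184 \right)} - V{\left(-119,-285 \right)} = \left(-353\right)^{2} - - 285 \left(1 - 285\right) = 124609 - \left(-285\right) \left(-284\right) = 124609 - 80940 = 43669$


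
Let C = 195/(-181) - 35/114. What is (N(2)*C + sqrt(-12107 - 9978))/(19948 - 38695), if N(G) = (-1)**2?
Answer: 28565/386825598 - I*sqrt(22085)/18747 ≈ 7.3845e-5 - 0.0079271*I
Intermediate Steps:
C = -28565/20634 (C = 195*(-1/181) - 35*1/114 = -195/181 - 35/114 = -28565/20634 ≈ -1.3844)
N(G) = 1
(N(2)*C + sqrt(-12107 - 9978))/(19948 - 38695) = (1*(-28565/20634) + sqrt(-12107 - 9978))/(19948 - 38695) = (-28565/20634 + sqrt(-22085))/(-18747) = (-28565/20634 + I*sqrt(22085))*(-1/18747) = 28565/386825598 - I*sqrt(22085)/18747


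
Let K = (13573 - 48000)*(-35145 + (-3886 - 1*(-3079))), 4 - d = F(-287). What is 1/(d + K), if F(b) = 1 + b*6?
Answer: 1/1237721229 ≈ 8.0794e-10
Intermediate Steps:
F(b) = 1 + 6*b
d = 1725 (d = 4 - (1 + 6*(-287)) = 4 - (1 - 1722) = 4 - 1*(-1721) = 4 + 1721 = 1725)
K = 1237719504 (K = -34427*(-35145 + (-3886 + 3079)) = -34427*(-35145 - 807) = -34427*(-35952) = 1237719504)
1/(d + K) = 1/(1725 + 1237719504) = 1/1237721229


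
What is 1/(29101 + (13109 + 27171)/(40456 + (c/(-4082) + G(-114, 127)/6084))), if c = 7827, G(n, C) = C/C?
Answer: 38641254367/1124537618306707 ≈ 3.4362e-5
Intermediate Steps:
G(n, C) = 1
1/(29101 + (13109 + 27171)/(40456 + (c/(-4082) + G(-114, 127)/6084))) = 1/(29101 + (13109 + 27171)/(40456 + (7827/(-4082) + 1/6084))) = 1/(29101 + 40280/(40456 + (7827*(-1/4082) + 1*(1/6084)))) = 1/(29101 + 40280/(40456 + (-7827/4082 + 1/6084))) = 1/(29101 + 40280/(40456 - 1831361/955188)) = 1/(29101 + 40280/(38641254367/955188)) = 1/(29101 + 40280*(955188/38641254367)) = 1/(29101 + 38474972640/38641254367) = 1/(1124537618306707/38641254367) = 38641254367/1124537618306707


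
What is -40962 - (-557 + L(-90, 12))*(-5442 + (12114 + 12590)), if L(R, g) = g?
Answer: 10456828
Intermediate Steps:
-40962 - (-557 + L(-90, 12))*(-5442 + (12114 + 12590)) = -40962 - (-557 + 12)*(-5442 + (12114 + 12590)) = -40962 - (-545)*(-5442 + 24704) = -40962 - (-545)*19262 = -40962 - 1*(-10497790) = -40962 + 10497790 = 10456828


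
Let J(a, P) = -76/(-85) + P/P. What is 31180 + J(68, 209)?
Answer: 2650461/85 ≈ 31182.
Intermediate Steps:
J(a, P) = 161/85 (J(a, P) = -76*(-1/85) + 1 = 76/85 + 1 = 161/85)
31180 + J(68, 209) = 31180 + 161/85 = 2650461/85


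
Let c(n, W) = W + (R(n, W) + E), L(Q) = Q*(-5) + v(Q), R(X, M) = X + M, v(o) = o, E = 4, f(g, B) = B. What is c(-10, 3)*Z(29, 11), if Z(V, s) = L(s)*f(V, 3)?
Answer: 0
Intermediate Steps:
R(X, M) = M + X
L(Q) = -4*Q (L(Q) = Q*(-5) + Q = -5*Q + Q = -4*Q)
c(n, W) = 4 + n + 2*W (c(n, W) = W + ((W + n) + 4) = W + (4 + W + n) = 4 + n + 2*W)
Z(V, s) = -12*s (Z(V, s) = -4*s*3 = -12*s)
c(-10, 3)*Z(29, 11) = (4 - 10 + 2*3)*(-12*11) = (4 - 10 + 6)*(-132) = 0*(-132) = 0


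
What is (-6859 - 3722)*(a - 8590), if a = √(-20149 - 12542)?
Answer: 90890790 - 10581*I*√32691 ≈ 9.0891e+7 - 1.9131e+6*I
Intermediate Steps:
a = I*√32691 (a = √(-32691) = I*√32691 ≈ 180.81*I)
(-6859 - 3722)*(a - 8590) = (-6859 - 3722)*(I*√32691 - 8590) = -10581*(-8590 + I*√32691) = 90890790 - 10581*I*√32691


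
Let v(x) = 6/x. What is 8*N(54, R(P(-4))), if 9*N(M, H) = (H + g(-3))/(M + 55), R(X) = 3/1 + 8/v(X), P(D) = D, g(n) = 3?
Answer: 16/2943 ≈ 0.0054366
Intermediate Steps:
R(X) = 3 + 4*X/3 (R(X) = 3/1 + 8/((6/X)) = 3*1 + 8*(X/6) = 3 + 4*X/3)
N(M, H) = (3 + H)/(9*(55 + M)) (N(M, H) = ((H + 3)/(M + 55))/9 = ((3 + H)/(55 + M))/9 = (3 + H)/(9*(55 + M)))
8*N(54, R(P(-4))) = 8*((3 + (3 + (4/3)*(-4)))/(9*(55 + 54))) = 8*((⅑)*(3 + (3 - 16/3))/109) = 8*((⅑)*(1/109)*(3 - 7/3)) = 8*((⅑)*(1/109)*(⅔)) = 8*(2/2943) = 16/2943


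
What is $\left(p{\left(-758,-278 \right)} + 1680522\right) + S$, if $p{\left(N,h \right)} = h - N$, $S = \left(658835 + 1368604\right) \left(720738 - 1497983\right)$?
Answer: $-1575815144553$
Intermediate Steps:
$S = -1575816825555$ ($S = 2027439 \left(-777245\right) = -1575816825555$)
$\left(p{\left(-758,-278 \right)} + 1680522\right) + S = \left(\left(-278 - -758\right) + 1680522\right) - 1575816825555 = \left(\left(-278 + 758\right) + 1680522\right) - 1575816825555 = \left(480 + 1680522\right) - 1575816825555 = 1681002 - 1575816825555 = -1575815144553$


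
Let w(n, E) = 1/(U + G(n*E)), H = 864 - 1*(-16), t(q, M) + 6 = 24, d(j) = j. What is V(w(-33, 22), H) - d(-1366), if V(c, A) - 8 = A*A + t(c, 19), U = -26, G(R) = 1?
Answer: 775792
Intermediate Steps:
t(q, M) = 18 (t(q, M) = -6 + 24 = 18)
H = 880 (H = 864 + 16 = 880)
w(n, E) = -1/25 (w(n, E) = 1/(-26 + 1) = 1/(-25) = -1/25)
V(c, A) = 26 + A² (V(c, A) = 8 + (A*A + 18) = 8 + (A² + 18) = 8 + (18 + A²) = 26 + A²)
V(w(-33, 22), H) - d(-1366) = (26 + 880²) - 1*(-1366) = (26 + 774400) + 1366 = 774426 + 1366 = 775792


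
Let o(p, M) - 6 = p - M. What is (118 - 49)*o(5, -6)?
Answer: 1173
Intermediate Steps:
o(p, M) = 6 + p - M (o(p, M) = 6 + (p - M) = 6 + p - M)
(118 - 49)*o(5, -6) = (118 - 49)*(6 + 5 - 1*(-6)) = 69*(6 + 5 + 6) = 69*17 = 1173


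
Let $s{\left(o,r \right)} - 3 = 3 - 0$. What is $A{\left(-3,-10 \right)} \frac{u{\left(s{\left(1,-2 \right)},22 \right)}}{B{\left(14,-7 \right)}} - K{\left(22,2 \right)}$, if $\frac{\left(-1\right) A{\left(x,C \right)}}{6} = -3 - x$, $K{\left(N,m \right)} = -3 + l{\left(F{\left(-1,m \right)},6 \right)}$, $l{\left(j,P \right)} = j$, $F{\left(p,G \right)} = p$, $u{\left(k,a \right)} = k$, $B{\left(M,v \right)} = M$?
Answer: $4$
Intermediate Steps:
$s{\left(o,r \right)} = 6$ ($s{\left(o,r \right)} = 3 + \left(3 - 0\right) = 3 + \left(3 + 0\right) = 3 + 3 = 6$)
$K{\left(N,m \right)} = -4$ ($K{\left(N,m \right)} = -3 - 1 = -4$)
$A{\left(x,C \right)} = 18 + 6 x$ ($A{\left(x,C \right)} = - 6 \left(-3 - x\right) = 18 + 6 x$)
$A{\left(-3,-10 \right)} \frac{u{\left(s{\left(1,-2 \right)},22 \right)}}{B{\left(14,-7 \right)}} - K{\left(22,2 \right)} = \left(18 + 6 \left(-3\right)\right) \frac{6}{14} - -4 = \left(18 - 18\right) 6 \cdot \frac{1}{14} + 4 = 0 \cdot \frac{3}{7} + 4 = 0 + 4 = 4$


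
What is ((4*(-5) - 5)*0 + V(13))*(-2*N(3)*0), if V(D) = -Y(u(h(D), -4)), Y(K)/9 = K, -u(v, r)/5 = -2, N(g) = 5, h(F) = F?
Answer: 0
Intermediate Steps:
u(v, r) = 10 (u(v, r) = -5*(-2) = 10)
Y(K) = 9*K
V(D) = -90 (V(D) = -9*10 = -1*90 = -90)
((4*(-5) - 5)*0 + V(13))*(-2*N(3)*0) = ((4*(-5) - 5)*0 - 90)*(-2*5*0) = ((-20 - 5)*0 - 90)*(-10*0) = (-25*0 - 90)*0 = (0 - 90)*0 = -90*0 = 0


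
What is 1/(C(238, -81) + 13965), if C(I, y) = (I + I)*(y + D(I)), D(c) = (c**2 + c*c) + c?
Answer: 1/54013785 ≈ 1.8514e-8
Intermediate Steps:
D(c) = c + 2*c**2 (D(c) = (c**2 + c**2) + c = 2*c**2 + c = c + 2*c**2)
C(I, y) = 2*I*(y + I*(1 + 2*I)) (C(I, y) = (I + I)*(y + I*(1 + 2*I)) = (2*I)*(y + I*(1 + 2*I)) = 2*I*(y + I*(1 + 2*I)))
1/(C(238, -81) + 13965) = 1/(2*238*(-81 + 238*(1 + 2*238)) + 13965) = 1/(2*238*(-81 + 238*(1 + 476)) + 13965) = 1/(2*238*(-81 + 238*477) + 13965) = 1/(2*238*(-81 + 113526) + 13965) = 1/(2*238*113445 + 13965) = 1/(53999820 + 13965) = 1/54013785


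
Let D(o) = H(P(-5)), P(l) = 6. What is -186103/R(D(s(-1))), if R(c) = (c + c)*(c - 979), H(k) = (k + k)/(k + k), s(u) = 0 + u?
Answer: 186103/1956 ≈ 95.145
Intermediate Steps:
s(u) = u
H(k) = 1 (H(k) = (2*k)/((2*k)) = (2*k)*(1/(2*k)) = 1)
D(o) = 1
R(c) = 2*c*(-979 + c) (R(c) = (2*c)*(-979 + c) = 2*c*(-979 + c))
-186103/R(D(s(-1))) = -186103*1/(2*(-979 + 1)) = -186103/(2*1*(-978)) = -186103/(-1956) = -186103*(-1/1956) = 186103/1956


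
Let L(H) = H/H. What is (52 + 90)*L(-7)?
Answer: 142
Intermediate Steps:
L(H) = 1
(52 + 90)*L(-7) = (52 + 90)*1 = 142*1 = 142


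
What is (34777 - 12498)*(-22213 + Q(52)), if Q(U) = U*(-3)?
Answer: -498358951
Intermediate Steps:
Q(U) = -3*U
(34777 - 12498)*(-22213 + Q(52)) = (34777 - 12498)*(-22213 - 3*52) = 22279*(-22213 - 156) = 22279*(-22369) = -498358951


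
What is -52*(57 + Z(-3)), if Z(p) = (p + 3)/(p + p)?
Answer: -2964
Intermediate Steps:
Z(p) = (3 + p)/(2*p) (Z(p) = (3 + p)/((2*p)) = (3 + p)*(1/(2*p)) = (3 + p)/(2*p))
-52*(57 + Z(-3)) = -52*(57 + (½)*(3 - 3)/(-3)) = -52*(57 + (½)*(-⅓)*0) = -52*(57 + 0) = -52*57 = -2964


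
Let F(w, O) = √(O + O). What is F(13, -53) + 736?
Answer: 736 + I*√106 ≈ 736.0 + 10.296*I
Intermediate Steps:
F(w, O) = √2*√O (F(w, O) = √(2*O) = √2*√O)
F(13, -53) + 736 = √2*√(-53) + 736 = √2*(I*√53) + 736 = I*√106 + 736 = 736 + I*√106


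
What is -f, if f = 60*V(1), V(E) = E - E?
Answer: 0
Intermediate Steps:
V(E) = 0
f = 0 (f = 60*0 = 0)
-f = -1*0 = 0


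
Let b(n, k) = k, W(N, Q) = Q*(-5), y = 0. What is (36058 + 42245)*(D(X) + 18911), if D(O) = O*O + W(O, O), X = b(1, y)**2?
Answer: 1480788033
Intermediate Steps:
W(N, Q) = -5*Q
X = 0 (X = 0**2 = 0)
D(O) = O**2 - 5*O (D(O) = O*O - 5*O = O**2 - 5*O)
(36058 + 42245)*(D(X) + 18911) = (36058 + 42245)*(0*(-5 + 0) + 18911) = 78303*(0*(-5) + 18911) = 78303*(0 + 18911) = 78303*18911 = 1480788033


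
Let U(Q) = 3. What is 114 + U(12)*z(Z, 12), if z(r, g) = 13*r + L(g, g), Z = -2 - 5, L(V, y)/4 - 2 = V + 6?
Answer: 81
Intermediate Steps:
L(V, y) = 32 + 4*V (L(V, y) = 8 + 4*(V + 6) = 8 + 4*(6 + V) = 8 + (24 + 4*V) = 32 + 4*V)
Z = -7
z(r, g) = 32 + 4*g + 13*r (z(r, g) = 13*r + (32 + 4*g) = 32 + 4*g + 13*r)
114 + U(12)*z(Z, 12) = 114 + 3*(32 + 4*12 + 13*(-7)) = 114 + 3*(32 + 48 - 91) = 114 + 3*(-11) = 114 - 33 = 81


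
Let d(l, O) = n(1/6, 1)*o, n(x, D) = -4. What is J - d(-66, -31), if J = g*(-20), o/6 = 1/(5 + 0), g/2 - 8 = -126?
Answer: 23624/5 ≈ 4724.8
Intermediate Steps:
g = -236 (g = 16 + 2*(-126) = 16 - 252 = -236)
o = 6/5 (o = 6/(5 + 0) = 6/5 ≈ 1.2000)
J = 4720 (J = -236*(-20) = 4720)
d(l, O) = -24/5 (d(l, O) = -4*6/5 = -24/5)
J - d(-66, -31) = 4720 - 1*(-24/5) = 4720 + 24/5 = 23624/5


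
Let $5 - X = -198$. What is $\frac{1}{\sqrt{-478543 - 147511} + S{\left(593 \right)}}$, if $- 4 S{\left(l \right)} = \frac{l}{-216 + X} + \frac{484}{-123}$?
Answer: $\frac{506761476}{25617405443425} - \frac{449996976 i \sqrt{5174}}{25617405443425} \approx 1.9782 \cdot 10^{-5} - 0.0012635 i$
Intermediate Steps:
$X = 203$ ($X = 5 - -198 = 5 + 198 = 203$)
$S{\left(l \right)} = \frac{121}{123} + \frac{l}{52}$ ($S{\left(l \right)} = - \frac{\frac{l}{-216 + 203} + \frac{484}{-123}}{4} = - \frac{\frac{l}{-13} + 484 \left(- \frac{1}{123}\right)}{4} = - \frac{l \left(- \frac{1}{13}\right) - \frac{484}{123}}{4} = - \frac{- \frac{l}{13} - \frac{484}{123}}{4} = - \frac{- \frac{484}{123} - \frac{l}{13}}{4} = \frac{121}{123} + \frac{l}{52}$)
$\frac{1}{\sqrt{-478543 - 147511} + S{\left(593 \right)}} = \frac{1}{\sqrt{-478543 - 147511} + \left(\frac{121}{123} + \frac{1}{52} \cdot 593\right)} = \frac{1}{\sqrt{-626054} + \left(\frac{121}{123} + \frac{593}{52}\right)} = \frac{1}{11 i \sqrt{5174} + \frac{79231}{6396}} = \frac{1}{\frac{79231}{6396} + 11 i \sqrt{5174}}$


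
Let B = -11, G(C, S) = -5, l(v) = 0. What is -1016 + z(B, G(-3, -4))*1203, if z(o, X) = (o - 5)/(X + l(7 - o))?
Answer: 14168/5 ≈ 2833.6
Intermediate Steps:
z(o, X) = (-5 + o)/X (z(o, X) = (o - 5)/(X + 0) = (-5 + o)/X)
-1016 + z(B, G(-3, -4))*1203 = -1016 + ((-5 - 11)/(-5))*1203 = -1016 - 1/5*(-16)*1203 = -1016 + (16/5)*1203 = -1016 + 19248/5 = 14168/5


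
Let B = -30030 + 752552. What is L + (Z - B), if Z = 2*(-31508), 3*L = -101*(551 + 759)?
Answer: -2488924/3 ≈ -8.2964e+5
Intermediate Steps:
B = 722522
L = -132310/3 (L = (-101*(551 + 759))/3 = (-101*1310)/3 = (1/3)*(-132310) = -132310/3 ≈ -44103.)
Z = -63016
L + (Z - B) = -132310/3 + (-63016 - 1*722522) = -132310/3 + (-63016 - 722522) = -132310/3 - 785538 = -2488924/3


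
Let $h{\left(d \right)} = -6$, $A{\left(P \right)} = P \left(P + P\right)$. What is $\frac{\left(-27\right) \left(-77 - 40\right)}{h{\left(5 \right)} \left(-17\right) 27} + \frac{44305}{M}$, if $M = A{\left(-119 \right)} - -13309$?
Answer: $\frac{3129979}{1415454} \approx 2.2113$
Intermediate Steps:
$A{\left(P \right)} = 2 P^{2}$ ($A{\left(P \right)} = P 2 P = 2 P^{2}$)
$M = 41631$ ($M = 2 \left(-119\right)^{2} - -13309 = 2 \cdot 14161 + 13309 = 28322 + 13309 = 41631$)
$\frac{\left(-27\right) \left(-77 - 40\right)}{h{\left(5 \right)} \left(-17\right) 27} + \frac{44305}{M} = \frac{\left(-27\right) \left(-77 - 40\right)}{\left(-6\right) \left(-17\right) 27} + \frac{44305}{41631} = \frac{\left(-27\right) \left(-117\right)}{102 \cdot 27} + 44305 \cdot \frac{1}{41631} = \frac{3159}{2754} + \frac{44305}{41631} = 3159 \cdot \frac{1}{2754} + \frac{44305}{41631} = \frac{39}{34} + \frac{44305}{41631} = \frac{3129979}{1415454}$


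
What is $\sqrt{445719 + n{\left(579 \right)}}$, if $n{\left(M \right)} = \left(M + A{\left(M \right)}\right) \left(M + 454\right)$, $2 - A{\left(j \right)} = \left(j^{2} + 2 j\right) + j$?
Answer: $i \sqrt{347052382} \approx 18629.0 i$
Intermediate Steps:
$A{\left(j \right)} = 2 - j^{2} - 3 j$ ($A{\left(j \right)} = 2 - \left(\left(j^{2} + 2 j\right) + j\right) = 2 - \left(j^{2} + 3 j\right) = 2 - j^{2} - 3 j$)
$n{\left(M \right)} = \left(454 + M\right) \left(2 - M^{2} - 2 M\right)$ ($n{\left(M \right)} = \left(M - \left(-2 + M^{2} + 3 M\right)\right) \left(M + 454\right) = \left(2 - M^{2} - 2 M\right) \left(454 + M\right) = \left(454 + M\right) \left(2 - M^{2} - 2 M\right)$)
$\sqrt{445719 + n{\left(579 \right)}} = \sqrt{445719 - \left(194628205 + 152869896\right)} = \sqrt{445719 - 347498101} = \sqrt{-347052382} = i \sqrt{347052382}$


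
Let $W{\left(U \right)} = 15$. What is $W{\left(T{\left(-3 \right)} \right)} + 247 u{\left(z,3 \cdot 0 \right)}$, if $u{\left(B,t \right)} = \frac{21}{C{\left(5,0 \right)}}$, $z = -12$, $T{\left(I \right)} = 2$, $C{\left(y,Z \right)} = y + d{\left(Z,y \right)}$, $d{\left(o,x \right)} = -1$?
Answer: $\frac{5247}{4} \approx 1311.8$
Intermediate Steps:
$C{\left(y,Z \right)} = -1 + y$ ($C{\left(y,Z \right)} = y - 1 = -1 + y$)
$u{\left(B,t \right)} = \frac{21}{4}$ ($u{\left(B,t \right)} = \frac{21}{-1 + 5} = \frac{21}{4}$)
$W{\left(T{\left(-3 \right)} \right)} + 247 u{\left(z,3 \cdot 0 \right)} = 15 + 247 \cdot \frac{21}{4} = 15 + \frac{5187}{4} = \frac{5247}{4}$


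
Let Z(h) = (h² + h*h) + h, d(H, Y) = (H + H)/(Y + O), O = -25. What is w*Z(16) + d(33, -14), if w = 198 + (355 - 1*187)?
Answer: 2512202/13 ≈ 1.9325e+5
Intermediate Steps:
d(H, Y) = 2*H/(-25 + Y) (d(H, Y) = (H + H)/(Y - 25) = (2*H)/(-25 + Y) = 2*H/(-25 + Y))
w = 366 (w = 198 + (355 - 187) = 198 + 168 = 366)
Z(h) = h + 2*h² (Z(h) = (h² + h²) + h = 2*h² + h = h + 2*h²)
w*Z(16) + d(33, -14) = 366*(16*(1 + 2*16)) + 2*33/(-25 - 14) = 366*(16*(1 + 32)) + 2*33/(-39) = 366*(16*33) + 2*33*(-1/39) = 366*528 - 22/13 = 193248 - 22/13 = 2512202/13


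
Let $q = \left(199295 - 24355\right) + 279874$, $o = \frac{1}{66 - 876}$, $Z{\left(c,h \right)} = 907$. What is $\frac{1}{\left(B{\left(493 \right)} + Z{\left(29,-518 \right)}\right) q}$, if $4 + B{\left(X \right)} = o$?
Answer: $\frac{405}{166332074603} \approx 2.4349 \cdot 10^{-9}$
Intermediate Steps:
$o = - \frac{1}{810}$ ($o = \frac{1}{-810} = - \frac{1}{810} \approx -0.0012346$)
$B{\left(X \right)} = - \frac{3241}{810}$ ($B{\left(X \right)} = -4 - \frac{1}{810} = - \frac{3241}{810}$)
$q = 454814$ ($q = 174940 + 279874 = 454814$)
$\frac{1}{\left(B{\left(493 \right)} + Z{\left(29,-518 \right)}\right) q} = \frac{1}{\left(- \frac{3241}{810} + 907\right) 454814} = \frac{1}{\frac{731429}{810}} \cdot \frac{1}{454814} = \frac{810}{731429} \cdot \frac{1}{454814} = \frac{405}{166332074603}$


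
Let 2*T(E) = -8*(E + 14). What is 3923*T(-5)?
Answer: -141228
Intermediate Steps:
T(E) = -56 - 4*E (T(E) = (-8*(E + 14))/2 = (-8*(14 + E))/2 = (-112 - 8*E)/2 = -56 - 4*E)
3923*T(-5) = 3923*(-56 - 4*(-5)) = 3923*(-56 + 20) = 3923*(-36) = -141228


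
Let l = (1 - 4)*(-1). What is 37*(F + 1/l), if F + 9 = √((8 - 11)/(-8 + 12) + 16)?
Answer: -962/3 + 37*√61/2 ≈ -176.18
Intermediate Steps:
F = -9 + √61/2 (F = -9 + √((8 - 11)/(-8 + 12) + 16) = -9 + √(-3/4 + 16) = -9 + √(-3*¼ + 16) = -9 + √(-¾ + 16) = -9 + √(61/4) = -9 + √61/2 ≈ -5.0949)
l = 3 (l = -3*(-1) = 3)
37*(F + 1/l) = 37*((-9 + √61/2) + 1/3) = 37*((-9 + √61/2) + ⅓) = 37*(-26/3 + √61/2) = -962/3 + 37*√61/2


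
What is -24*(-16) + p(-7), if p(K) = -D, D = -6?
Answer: 390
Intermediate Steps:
p(K) = 6 (p(K) = -1*(-6) = 6)
-24*(-16) + p(-7) = -24*(-16) + 6 = 384 + 6 = 390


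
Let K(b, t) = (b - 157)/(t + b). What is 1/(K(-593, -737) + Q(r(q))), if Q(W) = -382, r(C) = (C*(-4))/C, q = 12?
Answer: -133/50731 ≈ -0.0026217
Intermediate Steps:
r(C) = -4 (r(C) = (-4*C)/C = -4)
K(b, t) = (-157 + b)/(b + t)
1/(K(-593, -737) + Q(r(q))) = 1/((-157 - 593)/(-593 - 737) - 382) = 1/(-750/(-1330) - 382) = 1/(-1/1330*(-750) - 382) = 1/(75/133 - 382) = 1/(-50731/133) = -133/50731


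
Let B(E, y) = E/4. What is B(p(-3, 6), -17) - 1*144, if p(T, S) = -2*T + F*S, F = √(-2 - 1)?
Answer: -285/2 + 3*I*√3/2 ≈ -142.5 + 2.5981*I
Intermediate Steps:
F = I*√3 (F = √(-3) = I*√3 ≈ 1.732*I)
p(T, S) = -2*T + I*S*√3 (p(T, S) = -2*T + (I*√3)*S = -2*T + I*S*√3)
B(E, y) = E/4 (B(E, y) = E*(¼) = E/4)
B(p(-3, 6), -17) - 1*144 = (-2*(-3) + I*6*√3)/4 - 1*144 = (6 + 6*I*√3)/4 - 144 = (3/2 + 3*I*√3/2) - 144 = -285/2 + 3*I*√3/2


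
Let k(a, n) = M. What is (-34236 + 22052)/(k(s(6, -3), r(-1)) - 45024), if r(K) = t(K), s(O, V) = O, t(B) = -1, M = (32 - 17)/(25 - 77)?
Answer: 633568/2341263 ≈ 0.27061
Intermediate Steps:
M = -15/52 (M = 15/(-52) = 15*(-1/52) = -15/52 ≈ -0.28846)
r(K) = -1
k(a, n) = -15/52
(-34236 + 22052)/(k(s(6, -3), r(-1)) - 45024) = (-34236 + 22052)/(-15/52 - 45024) = -12184/(-2341263/52) = -12184*(-52/2341263) = 633568/2341263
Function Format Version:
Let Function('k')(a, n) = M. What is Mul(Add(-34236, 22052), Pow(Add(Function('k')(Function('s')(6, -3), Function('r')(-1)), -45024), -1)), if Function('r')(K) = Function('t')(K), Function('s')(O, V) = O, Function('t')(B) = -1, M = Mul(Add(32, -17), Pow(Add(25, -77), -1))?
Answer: Rational(633568, 2341263) ≈ 0.27061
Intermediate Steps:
M = Rational(-15, 52) (M = Mul(15, Pow(-52, -1)) = Mul(15, Rational(-1, 52)) = Rational(-15, 52) ≈ -0.28846)
Function('r')(K) = -1
Function('k')(a, n) = Rational(-15, 52)
Mul(Add(-34236, 22052), Pow(Add(Function('k')(Function('s')(6, -3), Function('r')(-1)), -45024), -1)) = Mul(Add(-34236, 22052), Pow(Add(Rational(-15, 52), -45024), -1)) = Mul(-12184, Pow(Rational(-2341263, 52), -1)) = Mul(-12184, Rational(-52, 2341263)) = Rational(633568, 2341263)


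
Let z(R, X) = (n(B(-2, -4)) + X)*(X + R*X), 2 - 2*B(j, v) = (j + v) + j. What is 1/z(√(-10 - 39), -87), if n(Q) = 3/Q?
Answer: 1/375840 - 7*I/375840 ≈ 2.6607e-6 - 1.8625e-5*I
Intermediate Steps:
B(j, v) = 1 - j - v/2 (B(j, v) = 1 - ((j + v) + j)/2 = 1 - (v + 2*j)/2 = 1 + (-j - v/2) = 1 - j - v/2)
z(R, X) = (⅗ + X)*(X + R*X) (z(R, X) = (3/(1 - 1*(-2) - ½*(-4)) + X)*(X + R*X) = (3/(1 + 2 + 2) + X)*(X + R*X) = (3/5 + X)*(X + R*X) = (3*(⅕) + X)*(X + R*X) = (⅗ + X)*(X + R*X))
1/z(√(-10 - 39), -87) = 1/((⅕)*(-87)*(3 + 3*√(-10 - 39) + 5*(-87) + 5*√(-10 - 39)*(-87))) = 1/((⅕)*(-87)*(3 + 3*√(-49) - 435 + 5*√(-49)*(-87))) = 1/((⅕)*(-87)*(3 + 3*(7*I) - 435 + 5*(7*I)*(-87))) = 1/((⅕)*(-87)*(3 + 21*I - 435 - 3045*I)) = 1/((⅕)*(-87)*(-432 - 3024*I)) = 1/(37584/5 + 263088*I/5) = (37584/5 - 263088*I/5)/2825114112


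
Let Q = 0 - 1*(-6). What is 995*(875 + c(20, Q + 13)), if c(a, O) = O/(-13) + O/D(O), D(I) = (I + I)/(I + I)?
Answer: 11544985/13 ≈ 8.8808e+5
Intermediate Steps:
Q = 6 (Q = 0 + 6 = 6)
D(I) = 1 (D(I) = (2*I)/((2*I)) = (2*I)*(1/(2*I)) = 1)
c(a, O) = 12*O/13 (c(a, O) = O/(-13) + O/1 = O*(-1/13) + O*1 = -O/13 + O = 12*O/13)
995*(875 + c(20, Q + 13)) = 995*(875 + 12*(6 + 13)/13) = 995*(875 + (12/13)*19) = 995*(875 + 228/13) = 995*(11603/13) = 11544985/13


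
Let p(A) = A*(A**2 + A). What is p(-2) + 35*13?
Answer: 451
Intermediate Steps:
p(A) = A*(A + A**2)
p(-2) + 35*13 = (-2)**2*(1 - 2) + 35*13 = 4*(-1) + 455 = -4 + 455 = 451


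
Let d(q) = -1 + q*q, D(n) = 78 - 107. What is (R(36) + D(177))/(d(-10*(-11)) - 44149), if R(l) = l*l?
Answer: -1267/32050 ≈ -0.039532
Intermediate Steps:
D(n) = -29
d(q) = -1 + q²
R(l) = l²
(R(36) + D(177))/(d(-10*(-11)) - 44149) = (36² - 29)/((-1 + (-10*(-11))²) - 44149) = (1296 - 29)/((-1 + 110²) - 44149) = 1267/((-1 + 12100) - 44149) = 1267/(12099 - 44149) = 1267/(-32050) = 1267*(-1/32050) = -1267/32050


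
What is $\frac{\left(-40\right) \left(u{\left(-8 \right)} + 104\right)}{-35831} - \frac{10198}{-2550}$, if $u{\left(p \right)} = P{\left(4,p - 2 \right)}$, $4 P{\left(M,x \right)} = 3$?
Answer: $\frac{188044519}{45684525} \approx 4.1161$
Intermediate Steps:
$P{\left(M,x \right)} = \frac{3}{4}$ ($P{\left(M,x \right)} = \frac{1}{4} \cdot 3 = \frac{3}{4}$)
$u{\left(p \right)} = \frac{3}{4}$
$\frac{\left(-40\right) \left(u{\left(-8 \right)} + 104\right)}{-35831} - \frac{10198}{-2550} = \frac{\left(-40\right) \left(\frac{3}{4} + 104\right)}{-35831} - \frac{10198}{-2550} = \left(-40\right) \frac{419}{4} \left(- \frac{1}{35831}\right) - - \frac{5099}{1275} = \left(-4190\right) \left(- \frac{1}{35831}\right) + \frac{5099}{1275} = \frac{4190}{35831} + \frac{5099}{1275} = \frac{188044519}{45684525}$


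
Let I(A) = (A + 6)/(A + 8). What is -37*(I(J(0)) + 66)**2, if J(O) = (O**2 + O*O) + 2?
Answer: -4127572/25 ≈ -1.6510e+5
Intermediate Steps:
J(O) = 2 + 2*O**2 (J(O) = (O**2 + O**2) + 2 = 2*O**2 + 2 = 2 + 2*O**2)
I(A) = (6 + A)/(8 + A)
-37*(I(J(0)) + 66)**2 = -37*((6 + (2 + 2*0**2))/(8 + (2 + 2*0**2)) + 66)**2 = -37*((6 + (2 + 2*0))/(8 + (2 + 2*0)) + 66)**2 = -37*((6 + (2 + 0))/(8 + (2 + 0)) + 66)**2 = -37*((6 + 2)/(8 + 2) + 66)**2 = -37*(8/10 + 66)**2 = -37*((1/10)*8 + 66)**2 = -37*(4/5 + 66)**2 = -37*(334/5)**2 = -37*111556/25 = -4127572/25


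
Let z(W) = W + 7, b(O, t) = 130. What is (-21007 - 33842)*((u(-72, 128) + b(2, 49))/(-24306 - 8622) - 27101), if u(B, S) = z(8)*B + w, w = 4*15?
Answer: 8157699430577/5488 ≈ 1.4865e+9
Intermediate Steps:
z(W) = 7 + W
w = 60
u(B, S) = 60 + 15*B (u(B, S) = (7 + 8)*B + 60 = 15*B + 60 = 60 + 15*B)
(-21007 - 33842)*((u(-72, 128) + b(2, 49))/(-24306 - 8622) - 27101) = (-21007 - 33842)*(((60 + 15*(-72)) + 130)/(-24306 - 8622) - 27101) = -54849*(((60 - 1080) + 130)/(-32928) - 27101) = -54849*((-1020 + 130)*(-1/32928) - 27101) = -54849*(-890*(-1/32928) - 27101) = -54849*(445/16464 - 27101) = -54849*(-446190419/16464) = 8157699430577/5488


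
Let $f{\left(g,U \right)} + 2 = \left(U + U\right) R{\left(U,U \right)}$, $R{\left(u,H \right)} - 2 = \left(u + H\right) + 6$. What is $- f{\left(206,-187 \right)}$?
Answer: $-136882$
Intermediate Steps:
$R{\left(u,H \right)} = 8 + H + u$ ($R{\left(u,H \right)} = 2 + \left(\left(u + H\right) + 6\right) = 2 + \left(\left(H + u\right) + 6\right) = 2 + \left(6 + H + u\right) = 8 + H + u$)
$f{\left(g,U \right)} = -2 + 2 U \left(8 + 2 U\right)$ ($f{\left(g,U \right)} = -2 + \left(U + U\right) \left(8 + U + U\right) = -2 + 2 U \left(8 + 2 U\right)$)
$- f{\left(206,-187 \right)} = - (-2 + 4 \left(-187\right) \left(4 - 187\right)) = - (-2 + 4 \left(-187\right) \left(-183\right)) = - (-2 + 136884) = \left(-1\right) 136882 = -136882$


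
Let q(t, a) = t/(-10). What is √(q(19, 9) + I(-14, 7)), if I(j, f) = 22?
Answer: √2010/10 ≈ 4.4833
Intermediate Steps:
q(t, a) = -t/10 (q(t, a) = t*(-⅒) = -t/10)
√(q(19, 9) + I(-14, 7)) = √(-⅒*19 + 22) = √(-19/10 + 22) = √(201/10) = √2010/10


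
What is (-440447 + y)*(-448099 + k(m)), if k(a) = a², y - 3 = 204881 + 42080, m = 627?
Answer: 10635760510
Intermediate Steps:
y = 246964 (y = 3 + (204881 + 42080) = 3 + 246961 = 246964)
(-440447 + y)*(-448099 + k(m)) = (-440447 + 246964)*(-448099 + 627²) = -193483*(-448099 + 393129) = -193483*(-54970) = 10635760510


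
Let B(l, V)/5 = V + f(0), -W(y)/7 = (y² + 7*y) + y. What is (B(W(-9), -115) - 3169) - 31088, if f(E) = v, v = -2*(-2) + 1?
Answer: -34807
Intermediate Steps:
v = 5 (v = 4 + 1 = 5)
f(E) = 5
W(y) = -56*y - 7*y² (W(y) = -7*((y² + 7*y) + y) = -7*(y² + 8*y) = -56*y - 7*y²)
B(l, V) = 25 + 5*V (B(l, V) = 5*(V + 5) = 5*(5 + V) = 25 + 5*V)
(B(W(-9), -115) - 3169) - 31088 = ((25 + 5*(-115)) - 3169) - 31088 = ((25 - 575) - 3169) - 31088 = (-550 - 3169) - 31088 = -3719 - 31088 = -34807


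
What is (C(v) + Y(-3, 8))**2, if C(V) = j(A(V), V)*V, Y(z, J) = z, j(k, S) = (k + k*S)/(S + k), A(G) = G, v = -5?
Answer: 49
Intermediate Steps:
j(k, S) = (k + S*k)/(S + k)
C(V) = V*(1/2 + V/2) (C(V) = (V*(1 + V)/(V + V))*V = (V*(1 + V)/((2*V)))*V = (V*(1/(2*V))*(1 + V))*V = (1/2 + V/2)*V = V*(1/2 + V/2))
(C(v) + Y(-3, 8))**2 = ((1/2)*(-5)*(1 - 5) - 3)**2 = ((1/2)*(-5)*(-4) - 3)**2 = (10 - 3)**2 = 7**2 = 49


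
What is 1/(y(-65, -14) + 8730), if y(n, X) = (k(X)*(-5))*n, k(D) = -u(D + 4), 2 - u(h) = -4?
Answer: 1/6780 ≈ 0.00014749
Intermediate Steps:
u(h) = 6 (u(h) = 2 - 1*(-4) = 2 + 4 = 6)
k(D) = -6 (k(D) = -1*6 = -6)
y(n, X) = 30*n (y(n, X) = (-6*(-5))*n = 30*n)
1/(y(-65, -14) + 8730) = 1/(30*(-65) + 8730) = 1/(-1950 + 8730) = 1/6780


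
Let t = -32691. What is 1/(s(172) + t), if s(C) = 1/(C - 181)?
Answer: -9/294220 ≈ -3.0589e-5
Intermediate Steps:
s(C) = 1/(-181 + C)
1/(s(172) + t) = 1/(1/(-181 + 172) - 32691) = 1/(1/(-9) - 32691) = 1/(-⅑ - 32691) = 1/(-294220/9) = -9/294220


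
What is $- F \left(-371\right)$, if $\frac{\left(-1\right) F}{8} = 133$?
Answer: $-394744$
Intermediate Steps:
$F = -1064$ ($F = \left(-8\right) 133 = -1064$)
$- F \left(-371\right) = - \left(-1064\right) \left(-371\right) = \left(-1\right) 394744 = -394744$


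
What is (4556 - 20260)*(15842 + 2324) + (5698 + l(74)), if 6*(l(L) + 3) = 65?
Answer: -1711638949/6 ≈ -2.8527e+8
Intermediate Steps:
l(L) = 47/6 (l(L) = -3 + (1/6)*65 = -3 + 65/6 = 47/6)
(4556 - 20260)*(15842 + 2324) + (5698 + l(74)) = (4556 - 20260)*(15842 + 2324) + (5698 + 47/6) = -15704*18166 + 34235/6 = -285278864 + 34235/6 = -1711638949/6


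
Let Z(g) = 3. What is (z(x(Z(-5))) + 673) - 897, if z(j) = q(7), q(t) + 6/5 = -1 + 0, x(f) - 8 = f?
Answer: -1131/5 ≈ -226.20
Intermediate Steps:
x(f) = 8 + f
q(t) = -11/5 (q(t) = -6/5 + (-1 + 0) = -6/5 - 1 = -11/5)
z(j) = -11/5
(z(x(Z(-5))) + 673) - 897 = (-11/5 + 673) - 897 = 3354/5 - 897 = -1131/5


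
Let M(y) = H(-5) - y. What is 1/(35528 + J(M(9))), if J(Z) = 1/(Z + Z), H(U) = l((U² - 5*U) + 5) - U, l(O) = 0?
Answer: 8/284223 ≈ 2.8147e-5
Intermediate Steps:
H(U) = -U (H(U) = 0 - U = -U)
M(y) = 5 - y (M(y) = -1*(-5) - y = 5 - y)
J(Z) = 1/(2*Z)
1/(35528 + J(M(9))) = 1/(35528 + 1/(2*(5 - 1*9))) = 1/(35528 + 1/(2*(5 - 9))) = 1/(35528 + (½)/(-4)) = 1/(35528 + (½)*(-¼)) = 1/(35528 - ⅛) = 1/(284223/8) = 8/284223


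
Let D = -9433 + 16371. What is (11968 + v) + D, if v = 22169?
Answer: 41075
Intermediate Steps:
D = 6938
(11968 + v) + D = (11968 + 22169) + 6938 = 34137 + 6938 = 41075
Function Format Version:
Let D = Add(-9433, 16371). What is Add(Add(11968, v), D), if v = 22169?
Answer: 41075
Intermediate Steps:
D = 6938
Add(Add(11968, v), D) = Add(Add(11968, 22169), 6938) = Add(34137, 6938) = 41075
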